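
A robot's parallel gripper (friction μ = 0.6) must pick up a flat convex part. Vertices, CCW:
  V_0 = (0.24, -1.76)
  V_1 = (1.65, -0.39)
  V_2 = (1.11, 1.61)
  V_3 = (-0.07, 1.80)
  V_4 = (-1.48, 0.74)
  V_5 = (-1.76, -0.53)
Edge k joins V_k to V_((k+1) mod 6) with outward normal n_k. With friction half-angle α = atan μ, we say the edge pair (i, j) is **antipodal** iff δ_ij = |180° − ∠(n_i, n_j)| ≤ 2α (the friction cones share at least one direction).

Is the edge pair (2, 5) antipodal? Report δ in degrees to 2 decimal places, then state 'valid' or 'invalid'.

δ = 22.44°, valid

α = atan 0.6 = 30.96°;  2α = 61.93°
edge 2: e_2 = (-1.18, +0.19);  n_2 = (+0.1590, +0.9873)
edge 5: e_5 = (+2.00, -1.23);  n_5 = (-0.5239, -0.8518)
∠(n_2, n_5) = 157.56°
δ = |180° − 157.56°| = 22.44°
22.44° ≤ 2α = 61.93°  →  valid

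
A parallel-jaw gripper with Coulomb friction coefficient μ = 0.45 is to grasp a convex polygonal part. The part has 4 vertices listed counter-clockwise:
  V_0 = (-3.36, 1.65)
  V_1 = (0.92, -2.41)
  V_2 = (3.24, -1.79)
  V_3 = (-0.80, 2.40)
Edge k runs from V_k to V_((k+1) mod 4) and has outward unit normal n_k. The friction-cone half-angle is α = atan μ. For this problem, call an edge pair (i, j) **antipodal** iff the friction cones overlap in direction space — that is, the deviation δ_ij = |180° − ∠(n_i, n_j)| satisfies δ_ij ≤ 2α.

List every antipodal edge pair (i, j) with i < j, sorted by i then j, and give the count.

α = atan 0.45 = 24.23°;  2α = 48.46°
n_0 = (-0.6882, -0.7255)
n_1 = (+0.2582, -0.9661)
n_2 = (+0.7199, +0.6941)
n_3 = (-0.2812, +0.9597)
  (0,1): δ = 121.55°  ·
  (0,2): δ = 2.56°  ✓
  (0,3): δ = 59.82°  ·
  (1,2): δ = 61.01°  ·
  (1,3): δ = 1.37°  ✓
  (2,3): δ = 117.63°  ·
antipodal pairs: 2

count = 2; pairs: (0,2), (1,3)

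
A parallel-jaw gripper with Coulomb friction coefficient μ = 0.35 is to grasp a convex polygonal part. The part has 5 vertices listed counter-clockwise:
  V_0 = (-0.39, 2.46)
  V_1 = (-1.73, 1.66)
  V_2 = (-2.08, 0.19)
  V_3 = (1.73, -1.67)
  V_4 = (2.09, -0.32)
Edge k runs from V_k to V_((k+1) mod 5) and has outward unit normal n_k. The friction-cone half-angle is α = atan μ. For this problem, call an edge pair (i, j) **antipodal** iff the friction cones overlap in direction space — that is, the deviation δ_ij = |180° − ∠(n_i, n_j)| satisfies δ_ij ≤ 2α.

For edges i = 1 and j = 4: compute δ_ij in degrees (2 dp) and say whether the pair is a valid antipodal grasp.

α = atan 0.35 = 19.29°;  2α = 38.58°
edge 1: e_1 = (-0.35, -1.47);  n_1 = (-0.9728, +0.2316)
edge 4: e_4 = (-2.48, +2.78);  n_4 = (+0.7462, +0.6657)
∠(n_1, n_4) = 124.87°
δ = |180° − 124.87°| = 55.13°
55.13° > 2α = 38.58°  →  invalid

δ = 55.13°, invalid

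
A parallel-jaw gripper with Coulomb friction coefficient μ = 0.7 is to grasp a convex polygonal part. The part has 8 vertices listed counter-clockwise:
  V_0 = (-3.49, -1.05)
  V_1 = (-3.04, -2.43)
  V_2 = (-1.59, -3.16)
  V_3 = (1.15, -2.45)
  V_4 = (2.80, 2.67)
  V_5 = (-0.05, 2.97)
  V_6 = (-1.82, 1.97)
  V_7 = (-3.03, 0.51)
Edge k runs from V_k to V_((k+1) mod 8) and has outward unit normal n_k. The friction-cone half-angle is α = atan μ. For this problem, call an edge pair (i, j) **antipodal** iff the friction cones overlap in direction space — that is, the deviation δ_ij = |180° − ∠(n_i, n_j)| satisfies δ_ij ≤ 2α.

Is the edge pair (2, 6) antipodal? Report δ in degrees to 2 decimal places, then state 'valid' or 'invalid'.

δ = 35.82°, valid

α = atan 0.7 = 34.99°;  2α = 69.98°
edge 2: e_2 = (+2.74, +0.71);  n_2 = (+0.2508, -0.9680)
edge 6: e_6 = (-1.21, -1.46);  n_6 = (-0.7699, +0.6381)
∠(n_2, n_6) = 144.18°
δ = |180° − 144.18°| = 35.82°
35.82° ≤ 2α = 69.98°  →  valid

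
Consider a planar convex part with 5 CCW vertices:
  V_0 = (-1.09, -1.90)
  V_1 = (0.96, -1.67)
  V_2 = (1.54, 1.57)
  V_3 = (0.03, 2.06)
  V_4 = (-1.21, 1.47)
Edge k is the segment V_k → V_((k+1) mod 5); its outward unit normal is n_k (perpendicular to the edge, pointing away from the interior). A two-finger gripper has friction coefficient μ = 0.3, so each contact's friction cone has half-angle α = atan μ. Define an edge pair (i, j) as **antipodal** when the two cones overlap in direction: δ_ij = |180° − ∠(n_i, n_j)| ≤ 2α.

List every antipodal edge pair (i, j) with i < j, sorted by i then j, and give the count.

count = 3; pairs: (0,2), (0,3), (1,4)

α = atan 0.3 = 16.70°;  2α = 33.40°
n_0 = (+0.1115, -0.9938)
n_1 = (+0.9844, -0.1762)
n_2 = (+0.3087, +0.9512)
n_3 = (-0.4297, +0.9030)
n_4 = (-0.9994, -0.0356)
  (0,1): δ = 106.55°  ·
  (0,2): δ = 24.38°  ✓
  (0,3): δ = 19.04°  ✓
  (0,4): δ = 85.64°  ·
  (1,2): δ = 97.83°  ·
  (1,3): δ = 54.41°  ·
  (1,4): δ = 12.19°  ✓
  (2,3): δ = 136.58°  ·
  (2,4): δ = 69.98°  ·
  (3,4): δ = 113.41°  ·
antipodal pairs: 3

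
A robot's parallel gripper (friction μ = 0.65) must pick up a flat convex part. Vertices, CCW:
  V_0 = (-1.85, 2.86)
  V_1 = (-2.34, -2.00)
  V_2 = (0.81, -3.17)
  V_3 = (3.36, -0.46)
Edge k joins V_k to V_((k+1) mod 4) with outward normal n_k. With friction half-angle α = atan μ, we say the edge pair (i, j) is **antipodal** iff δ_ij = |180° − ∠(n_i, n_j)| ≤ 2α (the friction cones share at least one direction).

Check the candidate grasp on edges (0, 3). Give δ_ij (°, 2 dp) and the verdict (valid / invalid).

δ = 63.25°, valid

α = atan 0.65 = 33.02°;  2α = 66.05°
edge 0: e_0 = (-0.49, -4.86);  n_0 = (-0.9950, +0.1003)
edge 3: e_3 = (-5.21, +3.32);  n_3 = (+0.5374, +0.8433)
∠(n_0, n_3) = 116.75°
δ = |180° − 116.75°| = 63.25°
63.25° ≤ 2α = 66.05°  →  valid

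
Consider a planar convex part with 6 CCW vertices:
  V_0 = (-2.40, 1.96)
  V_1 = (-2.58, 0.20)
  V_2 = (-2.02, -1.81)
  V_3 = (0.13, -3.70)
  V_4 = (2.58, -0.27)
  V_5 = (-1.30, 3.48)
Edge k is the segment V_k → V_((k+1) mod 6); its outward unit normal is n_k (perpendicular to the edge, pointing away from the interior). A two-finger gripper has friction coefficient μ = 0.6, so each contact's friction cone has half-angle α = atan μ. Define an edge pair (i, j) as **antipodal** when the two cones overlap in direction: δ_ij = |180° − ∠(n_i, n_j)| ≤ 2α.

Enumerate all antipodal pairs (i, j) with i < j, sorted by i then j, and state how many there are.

α = atan 0.6 = 30.96°;  2α = 61.93°
n_0 = (-0.9948, +0.1017)
n_1 = (-0.9633, -0.2684)
n_2 = (-0.6602, -0.7511)
n_3 = (+0.8137, -0.5812)
n_4 = (+0.6950, +0.7191)
n_5 = (-0.8101, +0.5863)
  (0,1): δ = 158.59°  ·
  (0,2): δ = 125.48°  ·
  (0,3): δ = 29.70°  ✓
  (0,4): δ = 51.82°  ✓
  (0,5): δ = 149.95°  ·
  (1,2): δ = 146.89°  ·
  (1,3): δ = 51.11°  ✓
  (1,4): δ = 30.41°  ✓
  (1,5): δ = 128.54°  ·
  (2,3): δ = 84.22°  ·
  (2,4): δ = 2.71°  ✓
  (2,5): δ = 95.43°  ·
  (3,4): δ = 98.49°  ·
  (3,5): δ = 0.35°  ✓
  (4,5): δ = 81.87°  ·
antipodal pairs: 6

count = 6; pairs: (0,3), (0,4), (1,3), (1,4), (2,4), (3,5)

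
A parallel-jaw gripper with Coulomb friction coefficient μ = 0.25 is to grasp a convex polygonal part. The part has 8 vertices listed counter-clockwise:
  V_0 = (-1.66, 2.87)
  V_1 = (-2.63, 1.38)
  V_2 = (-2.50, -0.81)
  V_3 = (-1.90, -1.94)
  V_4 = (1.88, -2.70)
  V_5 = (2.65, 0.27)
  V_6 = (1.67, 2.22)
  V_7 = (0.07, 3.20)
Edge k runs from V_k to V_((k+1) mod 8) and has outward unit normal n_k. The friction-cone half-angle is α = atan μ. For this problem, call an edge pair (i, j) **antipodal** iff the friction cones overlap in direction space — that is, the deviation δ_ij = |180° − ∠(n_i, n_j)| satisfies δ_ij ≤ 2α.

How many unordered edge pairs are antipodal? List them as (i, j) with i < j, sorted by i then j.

α = atan 0.25 = 14.04°;  2α = 28.07°
n_0 = (-0.8381, +0.5456)
n_1 = (-0.9982, -0.0593)
n_2 = (-0.8832, -0.4690)
n_3 = (-0.1971, -0.9804)
n_4 = (+0.9680, -0.2510)
n_5 = (+0.8935, +0.4490)
n_6 = (+0.5223, +0.8528)
n_7 = (-0.1874, +0.9823)
  (0,1): δ = 143.54°  ·
  (0,2): δ = 118.97°  ·
  (0,3): δ = 68.30°  ·
  (0,4): δ = 18.53°  ✓
  (0,5): δ = 59.75°  ·
  (0,6): δ = 91.58°  ·
  (0,7): δ = 133.86°  ·
  (1,2): δ = 155.43°  ·
  (1,3): δ = 104.77°  ·
  (1,4): δ = 17.93°  ✓
  (1,5): δ = 23.29°  ✓
  (1,6): δ = 55.12°  ·
  (1,7): δ = 97.40°  ·
  (2,3): δ = 129.34°  ·
  (2,4): δ = 42.50°  ·
  (2,5): δ = 1.28°  ✓
  (2,6): δ = 30.55°  ·
  (2,7): δ = 72.83°  ·
  (3,4): δ = 93.17°  ·
  (3,5): δ = 51.95°  ·
  (3,6): δ = 20.12°  ✓
  (3,7): δ = 22.17°  ✓
  (4,5): δ = 138.78°  ·
  (4,6): δ = 106.95°  ·
  (4,7): δ = 64.67°  ·
  (5,6): δ = 148.17°  ·
  (5,7): δ = 105.88°  ·
  (6,7): δ = 137.71°  ·
antipodal pairs: 6

count = 6; pairs: (0,4), (1,4), (1,5), (2,5), (3,6), (3,7)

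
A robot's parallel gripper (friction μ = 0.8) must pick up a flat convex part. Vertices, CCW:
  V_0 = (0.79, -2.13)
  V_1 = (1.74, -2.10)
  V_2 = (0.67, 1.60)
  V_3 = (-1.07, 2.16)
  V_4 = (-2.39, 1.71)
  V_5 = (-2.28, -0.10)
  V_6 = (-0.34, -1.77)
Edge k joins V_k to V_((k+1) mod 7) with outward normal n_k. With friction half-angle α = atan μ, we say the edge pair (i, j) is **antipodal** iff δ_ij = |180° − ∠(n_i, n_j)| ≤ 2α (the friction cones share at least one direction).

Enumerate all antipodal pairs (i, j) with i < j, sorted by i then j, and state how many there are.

count = 11; pairs: (0,1), (0,2), (0,3), (1,4), (1,5), (1,6), (2,4), (2,5), (2,6), (3,5), (3,6)

α = atan 0.8 = 38.66°;  2α = 77.32°
n_0 = (+0.0316, -0.9995)
n_1 = (+0.9606, +0.2778)
n_2 = (+0.3064, +0.9519)
n_3 = (-0.3227, +0.9465)
n_4 = (-0.9982, -0.0607)
n_5 = (-0.6524, -0.7579)
n_6 = (-0.3036, -0.9528)
  (0,1): δ = 75.68°  ✓
  (0,2): δ = 19.65°  ✓
  (0,3): δ = 17.02°  ✓
  (0,4): δ = 91.67°  ·
  (0,5): δ = 137.47°  ·
  (0,6): δ = 160.52°  ·
  (1,2): δ = 123.97°  ·
  (1,3): δ = 87.30°  ·
  (1,4): δ = 12.65°  ✓
  (1,5): δ = 33.15°  ✓
  (1,6): δ = 56.20°  ✓
  (2,3): δ = 143.34°  ·
  (2,4): δ = 68.68°  ✓
  (2,5): δ = 22.88°  ✓
  (2,6): δ = 0.17°  ✓
  (3,4): δ = 105.35°  ·
  (3,5): δ = 59.55°  ✓
  (3,6): δ = 36.50°  ✓
  (4,5): δ = 134.20°  ·
  (4,6): δ = 111.15°  ·
  (5,6): δ = 156.95°  ·
antipodal pairs: 11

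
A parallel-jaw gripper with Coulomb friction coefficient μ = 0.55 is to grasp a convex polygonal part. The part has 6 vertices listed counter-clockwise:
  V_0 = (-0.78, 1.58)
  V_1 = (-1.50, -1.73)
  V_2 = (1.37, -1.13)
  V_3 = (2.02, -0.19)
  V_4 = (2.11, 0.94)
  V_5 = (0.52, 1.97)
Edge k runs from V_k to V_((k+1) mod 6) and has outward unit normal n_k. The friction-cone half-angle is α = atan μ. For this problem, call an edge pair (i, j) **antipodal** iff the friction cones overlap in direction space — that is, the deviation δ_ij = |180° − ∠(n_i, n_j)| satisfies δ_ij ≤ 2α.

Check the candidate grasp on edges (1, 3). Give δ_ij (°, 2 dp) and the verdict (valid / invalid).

α = atan 0.55 = 28.81°;  2α = 57.62°
edge 1: e_1 = (+2.87, +0.60);  n_1 = (+0.2046, -0.9788)
edge 3: e_3 = (+0.09, +1.13);  n_3 = (+0.9968, -0.0794)
∠(n_1, n_3) = 73.64°
δ = |180° − 73.64°| = 106.36°
106.36° > 2α = 57.62°  →  invalid

δ = 106.36°, invalid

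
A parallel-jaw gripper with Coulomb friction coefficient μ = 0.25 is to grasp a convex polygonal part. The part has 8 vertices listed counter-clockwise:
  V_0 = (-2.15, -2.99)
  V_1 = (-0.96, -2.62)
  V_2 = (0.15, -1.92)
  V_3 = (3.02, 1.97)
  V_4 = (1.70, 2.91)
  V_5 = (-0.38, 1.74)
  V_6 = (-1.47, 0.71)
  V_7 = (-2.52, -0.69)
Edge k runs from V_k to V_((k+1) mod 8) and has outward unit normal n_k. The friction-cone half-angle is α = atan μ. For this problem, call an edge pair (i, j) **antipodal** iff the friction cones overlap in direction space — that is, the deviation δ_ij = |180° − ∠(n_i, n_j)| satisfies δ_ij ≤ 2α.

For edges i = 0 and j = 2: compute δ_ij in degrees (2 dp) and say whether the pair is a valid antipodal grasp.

δ = 143.69°, invalid

α = atan 0.25 = 14.04°;  2α = 28.07°
edge 0: e_0 = (+1.19, +0.37);  n_0 = (+0.2969, -0.9549)
edge 2: e_2 = (+2.87, +3.89);  n_2 = (+0.8047, -0.5937)
∠(n_0, n_2) = 36.31°
δ = |180° − 36.31°| = 143.69°
143.69° > 2α = 28.07°  →  invalid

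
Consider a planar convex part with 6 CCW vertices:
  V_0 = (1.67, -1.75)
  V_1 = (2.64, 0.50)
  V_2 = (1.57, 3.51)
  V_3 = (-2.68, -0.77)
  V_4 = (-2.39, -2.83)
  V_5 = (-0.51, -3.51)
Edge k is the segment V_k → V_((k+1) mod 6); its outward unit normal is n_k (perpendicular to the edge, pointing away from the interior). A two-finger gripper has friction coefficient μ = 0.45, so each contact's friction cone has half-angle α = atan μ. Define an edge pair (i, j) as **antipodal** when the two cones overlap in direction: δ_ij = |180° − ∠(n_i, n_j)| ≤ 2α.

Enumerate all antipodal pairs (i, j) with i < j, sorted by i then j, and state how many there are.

α = atan 0.45 = 24.23°;  2α = 48.46°
n_0 = (+0.9183, -0.3959)
n_1 = (+0.9422, +0.3349)
n_2 = (-0.7096, +0.7046)
n_3 = (-0.9902, -0.1394)
n_4 = (-0.3401, -0.9404)
n_5 = (+0.6282, -0.7781)
  (0,1): δ = 137.11°  ·
  (0,2): δ = 21.48°  ✓
  (0,3): δ = 31.33°  ✓
  (0,4): δ = 93.44°  ·
  (0,5): δ = 152.24°  ·
  (1,2): δ = 64.37°  ·
  (1,3): δ = 11.56°  ✓
  (1,4): δ = 50.55°  ·
  (1,5): δ = 109.35°  ·
  (2,3): δ = 127.19°  ·
  (2,4): δ = 65.09°  ·
  (2,5): δ = 6.29°  ✓
  (3,4): δ = 117.90°  ·
  (3,5): δ = 59.10°  ·
  (4,5): δ = 121.20°  ·
antipodal pairs: 4

count = 4; pairs: (0,2), (0,3), (1,3), (2,5)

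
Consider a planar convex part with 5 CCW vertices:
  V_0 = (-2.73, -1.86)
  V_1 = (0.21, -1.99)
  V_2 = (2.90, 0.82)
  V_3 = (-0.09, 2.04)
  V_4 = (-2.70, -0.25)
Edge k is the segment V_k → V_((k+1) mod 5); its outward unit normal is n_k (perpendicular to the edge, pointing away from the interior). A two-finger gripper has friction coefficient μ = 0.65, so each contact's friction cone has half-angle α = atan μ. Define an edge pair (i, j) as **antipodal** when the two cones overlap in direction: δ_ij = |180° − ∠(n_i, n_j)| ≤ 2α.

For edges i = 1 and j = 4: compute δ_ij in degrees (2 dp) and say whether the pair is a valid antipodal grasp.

δ = 42.68°, valid

α = atan 0.65 = 33.02°;  2α = 66.05°
edge 1: e_1 = (+2.69, +2.81);  n_1 = (+0.7224, -0.6915)
edge 4: e_4 = (-0.03, -1.61);  n_4 = (-0.9998, +0.0186)
∠(n_1, n_4) = 137.32°
δ = |180° − 137.32°| = 42.68°
42.68° ≤ 2α = 66.05°  →  valid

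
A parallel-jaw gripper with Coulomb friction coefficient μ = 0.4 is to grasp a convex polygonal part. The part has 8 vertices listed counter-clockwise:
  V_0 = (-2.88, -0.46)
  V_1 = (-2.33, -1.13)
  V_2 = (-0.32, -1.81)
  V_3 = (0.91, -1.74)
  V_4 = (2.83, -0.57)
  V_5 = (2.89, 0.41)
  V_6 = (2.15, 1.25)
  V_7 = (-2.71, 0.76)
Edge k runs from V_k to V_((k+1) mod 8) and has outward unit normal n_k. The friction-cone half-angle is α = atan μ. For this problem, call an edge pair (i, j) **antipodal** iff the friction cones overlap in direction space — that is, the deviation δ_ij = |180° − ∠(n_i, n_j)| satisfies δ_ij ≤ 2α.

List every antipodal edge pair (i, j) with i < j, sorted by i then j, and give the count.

α = atan 0.4 = 21.80°;  2α = 43.60°
n_0 = (-0.7729, -0.6345)
n_1 = (-0.3205, -0.9473)
n_2 = (+0.0568, -0.9984)
n_3 = (+0.5204, -0.8539)
n_4 = (+0.9981, -0.0611)
n_5 = (+0.7504, +0.6610)
n_6 = (-0.1003, +0.9950)
n_7 = (-0.9904, +0.1380)
  (0,1): δ = 148.07°  ·
  (0,2): δ = 126.13°  ·
  (0,3): δ = 98.03°  ·
  (0,4): δ = 42.89°  ✓
  (0,5): δ = 2.00°  ✓
  (0,6): δ = 56.37°  ·
  (0,7): δ = 132.68°  ·
  (1,2): δ = 158.05°  ·
  (1,3): δ = 129.95°  ·
  (1,4): δ = 74.81°  ·
  (1,5): δ = 29.93°  ✓
  (1,6): δ = 24.45°  ✓
  (1,7): δ = 100.76°  ·
  (2,3): δ = 151.90°  ·
  (2,4): δ = 96.76°  ·
  (2,5): δ = 51.88°  ·
  (2,6): δ = 2.50°  ✓
  (2,7): δ = 78.81°  ·
  (3,4): δ = 124.86°  ·
  (3,5): δ = 79.98°  ·
  (3,6): δ = 25.60°  ✓
  (3,7): δ = 50.71°  ·
  (4,5): δ = 135.12°  ·
  (4,6): δ = 80.74°  ·
  (4,7): δ = 4.43°  ✓
  (5,6): δ = 125.62°  ·
  (5,7): δ = 49.31°  ·
  (6,7): δ = 103.69°  ·
antipodal pairs: 7

count = 7; pairs: (0,4), (0,5), (1,5), (1,6), (2,6), (3,6), (4,7)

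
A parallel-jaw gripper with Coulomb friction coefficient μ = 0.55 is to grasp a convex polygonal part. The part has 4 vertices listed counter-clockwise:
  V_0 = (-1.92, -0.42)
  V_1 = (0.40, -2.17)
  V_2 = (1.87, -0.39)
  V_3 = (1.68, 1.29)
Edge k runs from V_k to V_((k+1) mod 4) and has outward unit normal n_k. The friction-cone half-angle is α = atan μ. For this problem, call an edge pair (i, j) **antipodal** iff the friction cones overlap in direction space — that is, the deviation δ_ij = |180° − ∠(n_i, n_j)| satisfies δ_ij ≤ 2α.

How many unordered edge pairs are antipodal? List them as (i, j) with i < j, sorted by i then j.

count = 2; pairs: (0,2), (1,3)

α = atan 0.55 = 28.81°;  2α = 57.62°
n_0 = (-0.6022, -0.7983)
n_1 = (+0.7711, -0.6368)
n_2 = (+0.9937, +0.1124)
n_3 = (-0.4291, +0.9033)
  (0,1): δ = 92.52°  ·
  (0,2): δ = 46.52°  ✓
  (0,3): δ = 62.44°  ·
  (1,2): δ = 134.00°  ·
  (1,3): δ = 25.04°  ✓
  (2,3): δ = 71.04°  ·
antipodal pairs: 2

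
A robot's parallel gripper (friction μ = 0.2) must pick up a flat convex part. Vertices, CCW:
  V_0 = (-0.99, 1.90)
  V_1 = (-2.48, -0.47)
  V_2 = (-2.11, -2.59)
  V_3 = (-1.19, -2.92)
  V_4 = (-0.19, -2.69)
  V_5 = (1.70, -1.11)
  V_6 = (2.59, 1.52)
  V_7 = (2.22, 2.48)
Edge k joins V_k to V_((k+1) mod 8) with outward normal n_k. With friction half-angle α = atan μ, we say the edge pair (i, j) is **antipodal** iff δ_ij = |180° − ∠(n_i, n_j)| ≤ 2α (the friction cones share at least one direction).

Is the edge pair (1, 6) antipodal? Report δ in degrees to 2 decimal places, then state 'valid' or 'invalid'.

α = atan 0.2 = 11.31°;  2α = 22.62°
edge 1: e_1 = (+0.37, -2.12);  n_1 = (-0.9851, -0.1719)
edge 6: e_6 = (-0.37, +0.96);  n_6 = (+0.9331, +0.3596)
∠(n_1, n_6) = 168.82°
δ = |180° − 168.82°| = 11.18°
11.18° ≤ 2α = 22.62°  →  valid

δ = 11.18°, valid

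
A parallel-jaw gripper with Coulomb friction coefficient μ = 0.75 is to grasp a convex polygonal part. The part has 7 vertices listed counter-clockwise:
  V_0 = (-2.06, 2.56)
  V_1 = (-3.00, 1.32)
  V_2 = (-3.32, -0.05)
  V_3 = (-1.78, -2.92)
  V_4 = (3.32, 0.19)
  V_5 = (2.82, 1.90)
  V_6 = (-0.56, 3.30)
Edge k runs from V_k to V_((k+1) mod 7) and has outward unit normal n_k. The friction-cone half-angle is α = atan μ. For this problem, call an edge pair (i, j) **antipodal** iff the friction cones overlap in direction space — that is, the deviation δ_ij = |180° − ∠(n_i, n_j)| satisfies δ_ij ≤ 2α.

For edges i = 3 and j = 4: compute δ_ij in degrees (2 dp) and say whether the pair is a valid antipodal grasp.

α = atan 0.75 = 36.87°;  2α = 73.74°
edge 3: e_3 = (+5.10, +3.11);  n_3 = (+0.5206, -0.8538)
edge 4: e_4 = (-0.50, +1.71);  n_4 = (+0.9598, +0.2806)
∠(n_3, n_4) = 74.92°
δ = |180° − 74.92°| = 105.08°
105.08° > 2α = 73.74°  →  invalid

δ = 105.08°, invalid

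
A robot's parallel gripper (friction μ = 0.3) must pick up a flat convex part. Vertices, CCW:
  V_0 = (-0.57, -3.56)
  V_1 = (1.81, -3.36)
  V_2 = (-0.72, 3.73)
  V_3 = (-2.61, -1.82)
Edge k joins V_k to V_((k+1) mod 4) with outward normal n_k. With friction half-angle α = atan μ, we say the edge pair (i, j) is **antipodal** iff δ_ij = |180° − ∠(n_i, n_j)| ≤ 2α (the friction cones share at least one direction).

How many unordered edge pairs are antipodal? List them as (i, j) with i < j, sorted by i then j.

α = atan 0.3 = 16.70°;  2α = 33.40°
n_0 = (+0.0837, -0.9965)
n_1 = (+0.9418, +0.3361)
n_2 = (-0.9466, +0.3224)
n_3 = (-0.6489, -0.7608)
  (0,1): δ = 75.17°  ·
  (0,2): δ = 66.39°  ·
  (0,3): δ = 134.73°  ·
  (1,2): δ = 38.44°  ·
  (1,3): δ = 29.90°  ✓
  (2,3): δ = 111.66°  ·
antipodal pairs: 1

count = 1; pairs: (1,3)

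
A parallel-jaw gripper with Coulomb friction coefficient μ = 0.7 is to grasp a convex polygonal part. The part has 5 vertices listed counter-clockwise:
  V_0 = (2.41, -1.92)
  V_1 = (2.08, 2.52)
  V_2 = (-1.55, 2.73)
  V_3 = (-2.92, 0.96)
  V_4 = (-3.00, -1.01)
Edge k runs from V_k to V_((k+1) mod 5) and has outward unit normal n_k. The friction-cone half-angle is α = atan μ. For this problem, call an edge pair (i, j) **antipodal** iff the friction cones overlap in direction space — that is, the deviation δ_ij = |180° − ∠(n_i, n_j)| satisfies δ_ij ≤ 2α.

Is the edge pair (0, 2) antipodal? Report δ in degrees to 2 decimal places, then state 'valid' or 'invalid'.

δ = 41.99°, valid

α = atan 0.7 = 34.99°;  2α = 69.98°
edge 0: e_0 = (-0.33, +4.44);  n_0 = (+0.9972, +0.0741)
edge 2: e_2 = (-1.37, -1.77);  n_2 = (-0.7908, +0.6121)
∠(n_0, n_2) = 138.01°
δ = |180° − 138.01°| = 41.99°
41.99° ≤ 2α = 69.98°  →  valid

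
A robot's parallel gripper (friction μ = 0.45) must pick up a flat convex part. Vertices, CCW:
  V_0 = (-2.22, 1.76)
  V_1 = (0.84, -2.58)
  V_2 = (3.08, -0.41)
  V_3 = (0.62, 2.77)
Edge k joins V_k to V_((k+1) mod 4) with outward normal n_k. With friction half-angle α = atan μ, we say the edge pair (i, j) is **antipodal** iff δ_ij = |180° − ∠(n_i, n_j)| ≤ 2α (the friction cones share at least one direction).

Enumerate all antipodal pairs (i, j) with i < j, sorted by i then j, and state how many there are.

α = atan 0.45 = 24.23°;  2α = 48.46°
n_0 = (-0.8173, -0.5762)
n_1 = (+0.6958, -0.7182)
n_2 = (+0.7910, +0.6119)
n_3 = (-0.3351, +0.9422)
  (0,1): δ = 81.10°  ·
  (0,2): δ = 2.54°  ✓
  (0,3): δ = 74.39°  ·
  (1,2): δ = 96.37°  ·
  (1,3): δ = 24.51°  ✓
  (2,3): δ = 108.15°  ·
antipodal pairs: 2

count = 2; pairs: (0,2), (1,3)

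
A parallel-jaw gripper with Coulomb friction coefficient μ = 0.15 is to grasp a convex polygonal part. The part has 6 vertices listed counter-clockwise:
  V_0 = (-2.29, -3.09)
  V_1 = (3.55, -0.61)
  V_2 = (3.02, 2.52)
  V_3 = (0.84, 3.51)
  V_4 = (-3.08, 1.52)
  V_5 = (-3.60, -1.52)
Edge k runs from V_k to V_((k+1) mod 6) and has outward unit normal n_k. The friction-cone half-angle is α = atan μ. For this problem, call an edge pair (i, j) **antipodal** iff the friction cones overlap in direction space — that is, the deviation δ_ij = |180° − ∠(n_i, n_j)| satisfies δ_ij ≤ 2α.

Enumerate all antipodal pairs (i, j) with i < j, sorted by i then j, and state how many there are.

count = 1; pairs: (0,3)

α = atan 0.15 = 8.53°;  2α = 17.06°
n_0 = (+0.3909, -0.9204)
n_1 = (+0.9860, +0.1670)
n_2 = (+0.4135, +0.9105)
n_3 = (-0.4527, +0.8917)
n_4 = (-0.9857, +0.1686)
n_5 = (-0.7678, -0.6407)
  (0,1): δ = 103.40°  ·
  (0,2): δ = 47.43°  ·
  (0,3): δ = 3.91°  ✓
  (0,4): δ = 57.28°  ·
  (0,5): δ = 106.83°  ·
  (1,2): δ = 124.03°  ·
  (1,3): δ = 72.70°  ·
  (1,4): δ = 19.32°  ·
  (1,5): δ = 30.23°  ·
  (2,3): δ = 128.66°  ·
  (2,4): δ = 75.28°  ·
  (2,5): δ = 25.73°  ·
  (3,4): δ = 126.62°  ·
  (3,5): δ = 77.07°  ·
  (4,5): δ = 130.45°  ·
antipodal pairs: 1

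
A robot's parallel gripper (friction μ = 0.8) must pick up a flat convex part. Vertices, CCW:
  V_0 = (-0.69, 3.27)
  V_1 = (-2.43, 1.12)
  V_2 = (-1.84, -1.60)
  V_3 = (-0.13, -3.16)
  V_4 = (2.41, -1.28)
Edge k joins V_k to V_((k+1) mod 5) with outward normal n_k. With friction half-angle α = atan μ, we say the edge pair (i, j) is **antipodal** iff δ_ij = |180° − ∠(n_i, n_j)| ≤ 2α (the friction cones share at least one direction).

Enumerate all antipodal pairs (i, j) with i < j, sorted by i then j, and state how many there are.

count = 5; pairs: (0,3), (0,4), (1,3), (1,4), (2,4)

α = atan 0.8 = 38.66°;  2α = 77.32°
n_0 = (-0.7773, +0.6291)
n_1 = (-0.9773, -0.2120)
n_2 = (-0.6740, -0.7388)
n_3 = (+0.5949, -0.8038)
n_4 = (+0.8264, +0.5631)
  (0,1): δ = 128.78°  ·
  (0,2): δ = 93.39°  ·
  (0,3): δ = 14.51°  ✓
  (0,4): δ = 73.25°  ✓
  (1,2): δ = 144.61°  ·
  (1,3): δ = 65.73°  ✓
  (1,4): δ = 22.03°  ✓
  (2,3): δ = 101.12°  ·
  (2,4): δ = 13.36°  ✓
  (3,4): δ = 92.24°  ·
antipodal pairs: 5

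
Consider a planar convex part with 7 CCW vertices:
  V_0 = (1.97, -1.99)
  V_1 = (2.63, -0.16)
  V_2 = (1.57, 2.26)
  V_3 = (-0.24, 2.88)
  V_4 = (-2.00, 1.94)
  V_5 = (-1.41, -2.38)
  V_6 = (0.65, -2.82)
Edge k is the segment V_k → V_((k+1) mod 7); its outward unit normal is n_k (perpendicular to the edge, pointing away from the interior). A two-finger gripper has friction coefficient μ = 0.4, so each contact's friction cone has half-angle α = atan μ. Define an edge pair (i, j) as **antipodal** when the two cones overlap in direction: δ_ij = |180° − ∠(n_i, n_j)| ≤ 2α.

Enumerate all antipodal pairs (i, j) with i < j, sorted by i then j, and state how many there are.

count = 6; pairs: (0,3), (0,4), (1,4), (2,5), (3,5), (3,6)

α = atan 0.4 = 21.80°;  2α = 43.60°
n_0 = (+0.9407, -0.3393)
n_1 = (+0.9160, +0.4012)
n_2 = (+0.3241, +0.9460)
n_3 = (-0.4711, +0.8821)
n_4 = (-0.9908, -0.1353)
n_5 = (-0.2089, -0.9779)
n_6 = (+0.5323, -0.8466)
  (0,1): δ = 136.51°  ·
  (0,2): δ = 89.08°  ·
  (0,3): δ = 42.06°  ✓
  (0,4): δ = 27.61°  ✓
  (0,5): δ = 97.78°  ·
  (0,6): δ = 141.99°  ·
  (1,2): δ = 132.56°  ·
  (1,3): δ = 85.55°  ·
  (1,4): δ = 15.88°  ✓
  (1,5): δ = 54.29°  ·
  (1,6): δ = 98.51°  ·
  (2,3): δ = 132.99°  ·
  (2,4): δ = 63.31°  ·
  (2,5): δ = 6.85°  ✓
  (2,6): δ = 51.07°  ·
  (3,4): δ = 110.33°  ·
  (3,5): δ = 40.16°  ✓
  (3,6): δ = 4.05°  ✓
  (4,5): δ = 109.83°  ·
  (4,6): δ = 65.62°  ·
  (5,6): δ = 135.78°  ·
antipodal pairs: 6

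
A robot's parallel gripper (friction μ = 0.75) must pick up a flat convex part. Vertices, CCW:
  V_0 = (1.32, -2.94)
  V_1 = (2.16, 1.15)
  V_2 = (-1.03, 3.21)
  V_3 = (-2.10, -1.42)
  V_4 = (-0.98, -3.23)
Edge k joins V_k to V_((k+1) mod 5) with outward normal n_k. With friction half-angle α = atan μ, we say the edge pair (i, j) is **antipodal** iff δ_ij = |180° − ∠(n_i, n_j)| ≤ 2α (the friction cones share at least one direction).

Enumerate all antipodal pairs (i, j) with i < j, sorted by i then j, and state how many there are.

count = 6; pairs: (0,2), (0,3), (1,2), (1,3), (1,4), (2,4)

α = atan 0.75 = 36.87°;  2α = 73.74°
n_0 = (+0.9796, -0.2012)
n_1 = (+0.5425, +0.8401)
n_2 = (-0.9743, +0.2252)
n_3 = (-0.8504, -0.5262)
n_4 = (+0.1251, -0.9921)
  (0,1): δ = 111.25°  ·
  (0,2): δ = 1.41°  ✓
  (0,3): δ = 43.35°  ✓
  (0,4): δ = 108.79°  ·
  (1,2): δ = 70.16°  ✓
  (1,3): δ = 25.40°  ✓
  (1,4): δ = 40.04°  ✓
  (2,3): δ = 135.24°  ·
  (2,4): δ = 69.80°  ✓
  (3,4): δ = 114.56°  ·
antipodal pairs: 6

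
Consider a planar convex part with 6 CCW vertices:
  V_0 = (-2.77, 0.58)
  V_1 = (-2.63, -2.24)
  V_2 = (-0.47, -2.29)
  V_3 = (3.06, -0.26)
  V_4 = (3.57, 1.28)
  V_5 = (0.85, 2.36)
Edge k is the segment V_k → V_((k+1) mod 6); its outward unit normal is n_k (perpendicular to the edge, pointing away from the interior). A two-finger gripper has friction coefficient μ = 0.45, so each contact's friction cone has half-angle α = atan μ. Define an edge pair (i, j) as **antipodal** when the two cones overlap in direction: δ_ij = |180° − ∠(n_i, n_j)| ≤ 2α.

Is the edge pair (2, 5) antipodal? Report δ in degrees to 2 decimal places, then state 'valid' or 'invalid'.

δ = 3.72°, valid

α = atan 0.45 = 24.23°;  2α = 48.46°
edge 2: e_2 = (+3.53, +2.03);  n_2 = (+0.4985, -0.8669)
edge 5: e_5 = (-3.62, -1.78);  n_5 = (-0.4413, +0.8974)
∠(n_2, n_5) = 176.28°
δ = |180° − 176.28°| = 3.72°
3.72° ≤ 2α = 48.46°  →  valid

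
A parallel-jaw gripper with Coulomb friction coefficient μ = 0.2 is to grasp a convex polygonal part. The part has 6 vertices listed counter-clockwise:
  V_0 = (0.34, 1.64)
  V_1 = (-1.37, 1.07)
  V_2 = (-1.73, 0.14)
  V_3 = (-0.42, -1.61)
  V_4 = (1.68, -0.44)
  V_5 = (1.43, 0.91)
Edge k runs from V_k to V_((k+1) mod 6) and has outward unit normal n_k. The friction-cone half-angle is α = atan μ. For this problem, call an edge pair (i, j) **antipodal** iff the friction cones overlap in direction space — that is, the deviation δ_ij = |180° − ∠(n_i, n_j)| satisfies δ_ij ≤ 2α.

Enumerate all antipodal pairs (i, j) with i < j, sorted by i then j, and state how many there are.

count = 2; pairs: (0,3), (2,5)

α = atan 0.2 = 11.31°;  2α = 22.62°
n_0 = (-0.3162, +0.9487)
n_1 = (-0.9326, +0.3610)
n_2 = (-0.8005, -0.5993)
n_3 = (+0.4867, -0.8736)
n_4 = (+0.9833, +0.1821)
n_5 = (+0.5565, +0.8309)
  (0,1): δ = 129.60°  ·
  (0,2): δ = 71.62°  ·
  (0,3): δ = 10.69°  ✓
  (0,4): δ = 82.06°  ·
  (0,5): δ = 127.75°  ·
  (1,2): δ = 122.02°  ·
  (1,3): δ = 39.71°  ·
  (1,4): δ = 31.65°  ·
  (1,5): δ = 77.35°  ·
  (2,3): δ = 97.69°  ·
  (2,4): δ = 26.33°  ·
  (2,5): δ = 19.37°  ✓
  (3,4): δ = 108.63°  ·
  (3,5): δ = 62.94°  ·
  (4,5): δ = 134.30°  ·
antipodal pairs: 2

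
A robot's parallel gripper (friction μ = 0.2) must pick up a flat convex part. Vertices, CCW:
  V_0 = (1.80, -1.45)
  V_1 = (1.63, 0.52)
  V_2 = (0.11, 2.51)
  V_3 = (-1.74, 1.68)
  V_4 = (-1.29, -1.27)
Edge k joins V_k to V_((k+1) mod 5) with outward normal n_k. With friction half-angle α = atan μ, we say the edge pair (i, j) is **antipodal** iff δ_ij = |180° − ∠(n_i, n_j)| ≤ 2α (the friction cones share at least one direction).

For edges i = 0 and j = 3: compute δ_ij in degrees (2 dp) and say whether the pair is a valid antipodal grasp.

α = atan 0.2 = 11.31°;  2α = 22.62°
edge 0: e_0 = (-0.17, +1.97);  n_0 = (+0.9963, +0.0860)
edge 3: e_3 = (+0.45, -2.95);  n_3 = (-0.9886, -0.1508)
∠(n_0, n_3) = 176.26°
δ = |180° − 176.26°| = 3.74°
3.74° ≤ 2α = 22.62°  →  valid

δ = 3.74°, valid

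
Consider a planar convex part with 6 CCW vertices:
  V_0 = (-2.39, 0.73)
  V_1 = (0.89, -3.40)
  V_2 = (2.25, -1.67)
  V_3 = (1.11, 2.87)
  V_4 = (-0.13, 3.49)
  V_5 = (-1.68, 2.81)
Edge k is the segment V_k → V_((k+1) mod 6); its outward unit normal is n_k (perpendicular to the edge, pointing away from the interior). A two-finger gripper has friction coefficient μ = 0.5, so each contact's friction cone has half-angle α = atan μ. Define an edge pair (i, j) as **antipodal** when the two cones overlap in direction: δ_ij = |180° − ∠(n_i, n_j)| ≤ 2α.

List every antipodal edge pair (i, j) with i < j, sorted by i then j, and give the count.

count = 5; pairs: (0,2), (0,3), (1,4), (1,5), (2,5)

α = atan 0.5 = 26.57°;  2α = 53.13°
n_0 = (-0.7831, -0.6219)
n_1 = (+0.7862, -0.6180)
n_2 = (+0.9699, +0.2435)
n_3 = (+0.4472, +0.8944)
n_4 = (-0.4017, +0.9158)
n_5 = (-0.9464, +0.3230)
  (0,1): δ = 76.63°  ·
  (0,2): δ = 24.36°  ✓
  (0,3): δ = 24.98°  ✓
  (0,4): δ = 75.23°  ·
  (0,5): δ = 122.70°  ·
  (1,2): δ = 127.73°  ·
  (1,3): δ = 78.39°  ·
  (1,4): δ = 28.14°  ✓
  (1,5): δ = 19.32°  ✓
  (2,3): δ = 130.66°  ·
  (2,4): δ = 80.41°  ·
  (2,5): δ = 32.94°  ✓
  (3,4): δ = 129.75°  ·
  (3,5): δ = 82.28°  ·
  (4,5): δ = 132.53°  ·
antipodal pairs: 5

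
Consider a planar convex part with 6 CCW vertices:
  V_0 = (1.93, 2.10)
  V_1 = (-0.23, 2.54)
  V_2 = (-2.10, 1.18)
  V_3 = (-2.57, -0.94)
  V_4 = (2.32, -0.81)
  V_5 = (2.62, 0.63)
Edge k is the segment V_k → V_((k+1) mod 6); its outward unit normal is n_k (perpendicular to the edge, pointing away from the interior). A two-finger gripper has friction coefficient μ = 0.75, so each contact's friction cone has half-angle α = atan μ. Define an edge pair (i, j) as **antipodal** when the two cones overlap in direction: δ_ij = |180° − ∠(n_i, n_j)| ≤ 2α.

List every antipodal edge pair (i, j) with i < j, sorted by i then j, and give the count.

count = 6; pairs: (0,3), (1,3), (1,4), (2,4), (2,5), (3,5)

α = atan 0.75 = 36.87°;  2α = 73.74°
n_0 = (+0.1996, +0.9799)
n_1 = (-0.5882, +0.8087)
n_2 = (-0.9763, +0.2164)
n_3 = (+0.0266, -0.9996)
n_4 = (+0.9790, -0.2040)
n_5 = (+0.9052, +0.4249)
  (0,1): δ = 132.46°  ·
  (0,2): δ = 90.99°  ·
  (0,3): δ = 13.04°  ✓
  (0,4): δ = 89.75°  ·
  (0,5): δ = 126.66°  ·
  (1,2): δ = 138.53°  ·
  (1,3): δ = 34.50°  ✓
  (1,4): δ = 42.20°  ✓
  (1,5): δ = 79.12°  ·
  (2,3): δ = 75.98°  ·
  (2,4): δ = 0.73°  ✓
  (2,5): δ = 37.64°  ✓
  (3,4): δ = 103.29°  ·
  (3,5): δ = 66.38°  ✓
  (4,5): δ = 143.09°  ·
antipodal pairs: 6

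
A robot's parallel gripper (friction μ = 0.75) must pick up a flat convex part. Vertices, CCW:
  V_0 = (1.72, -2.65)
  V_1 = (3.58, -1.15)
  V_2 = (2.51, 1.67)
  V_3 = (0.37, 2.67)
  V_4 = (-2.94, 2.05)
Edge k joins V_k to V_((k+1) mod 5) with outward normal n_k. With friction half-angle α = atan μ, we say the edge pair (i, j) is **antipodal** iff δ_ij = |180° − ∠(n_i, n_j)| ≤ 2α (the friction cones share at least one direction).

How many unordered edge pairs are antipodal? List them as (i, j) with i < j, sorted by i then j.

α = atan 0.75 = 36.87°;  2α = 73.74°
n_0 = (+0.6278, -0.7784)
n_1 = (+0.9350, +0.3548)
n_2 = (+0.4233, +0.9060)
n_3 = (-0.1841, +0.9829)
n_4 = (-0.7101, -0.7041)
  (0,1): δ = 108.11°  ·
  (0,2): δ = 63.93°  ✓
  (0,3): δ = 28.28°  ✓
  (0,4): δ = 95.87°  ·
  (1,2): δ = 135.82°  ·
  (1,3): δ = 100.17°  ·
  (1,4): δ = 23.98°  ✓
  (2,3): δ = 144.34°  ·
  (2,4): δ = 20.20°  ✓
  (3,4): δ = 55.85°  ✓
antipodal pairs: 5

count = 5; pairs: (0,2), (0,3), (1,4), (2,4), (3,4)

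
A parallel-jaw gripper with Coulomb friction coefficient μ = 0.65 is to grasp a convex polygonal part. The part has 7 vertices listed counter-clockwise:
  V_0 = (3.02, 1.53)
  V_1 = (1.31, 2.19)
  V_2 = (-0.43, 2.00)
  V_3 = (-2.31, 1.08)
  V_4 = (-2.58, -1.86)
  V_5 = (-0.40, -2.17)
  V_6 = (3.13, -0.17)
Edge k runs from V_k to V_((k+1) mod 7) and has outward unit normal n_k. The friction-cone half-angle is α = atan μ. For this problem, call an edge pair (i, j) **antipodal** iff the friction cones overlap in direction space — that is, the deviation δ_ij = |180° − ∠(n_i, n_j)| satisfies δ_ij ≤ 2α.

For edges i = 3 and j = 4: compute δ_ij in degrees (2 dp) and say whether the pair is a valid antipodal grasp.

δ = 92.85°, invalid

α = atan 0.65 = 33.02°;  2α = 66.05°
edge 3: e_3 = (-0.27, -2.94);  n_3 = (-0.9958, +0.0915)
edge 4: e_4 = (+2.18, -0.31);  n_4 = (-0.1408, -0.9900)
∠(n_3, n_4) = 87.15°
δ = |180° − 87.15°| = 92.85°
92.85° > 2α = 66.05°  →  invalid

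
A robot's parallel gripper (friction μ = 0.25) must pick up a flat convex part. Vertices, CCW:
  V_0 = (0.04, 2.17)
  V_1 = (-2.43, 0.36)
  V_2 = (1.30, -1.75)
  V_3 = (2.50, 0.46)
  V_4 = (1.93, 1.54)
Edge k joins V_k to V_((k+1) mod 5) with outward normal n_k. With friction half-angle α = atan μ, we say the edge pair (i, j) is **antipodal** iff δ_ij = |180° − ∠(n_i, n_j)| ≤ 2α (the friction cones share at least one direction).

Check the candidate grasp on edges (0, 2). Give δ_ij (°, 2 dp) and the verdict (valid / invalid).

α = atan 0.25 = 14.04°;  2α = 28.07°
edge 0: e_0 = (-2.47, -1.81);  n_0 = (-0.5911, +0.8066)
edge 2: e_2 = (+1.20, +2.21);  n_2 = (+0.8788, -0.4772)
∠(n_0, n_2) = 154.74°
δ = |180° − 154.74°| = 25.26°
25.26° ≤ 2α = 28.07°  →  valid

δ = 25.26°, valid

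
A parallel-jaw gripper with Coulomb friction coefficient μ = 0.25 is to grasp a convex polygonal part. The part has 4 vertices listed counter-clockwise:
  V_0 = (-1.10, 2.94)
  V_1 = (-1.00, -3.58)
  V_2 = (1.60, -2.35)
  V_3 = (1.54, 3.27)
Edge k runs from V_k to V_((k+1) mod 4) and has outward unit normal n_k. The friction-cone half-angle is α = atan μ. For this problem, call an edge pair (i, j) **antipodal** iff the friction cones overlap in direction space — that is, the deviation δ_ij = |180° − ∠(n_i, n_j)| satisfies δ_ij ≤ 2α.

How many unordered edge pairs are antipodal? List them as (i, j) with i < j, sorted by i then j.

α = atan 0.25 = 14.04°;  2α = 28.07°
n_0 = (-0.9999, -0.0153)
n_1 = (+0.4276, -0.9040)
n_2 = (+0.9999, +0.0107)
n_3 = (-0.1240, +0.9923)
  (0,1): δ = 65.56°  ·
  (0,2): δ = 0.27°  ✓
  (0,3): δ = 96.25°  ·
  (1,2): δ = 114.71°  ·
  (1,3): δ = 18.19°  ✓
  (2,3): δ = 83.49°  ·
antipodal pairs: 2

count = 2; pairs: (0,2), (1,3)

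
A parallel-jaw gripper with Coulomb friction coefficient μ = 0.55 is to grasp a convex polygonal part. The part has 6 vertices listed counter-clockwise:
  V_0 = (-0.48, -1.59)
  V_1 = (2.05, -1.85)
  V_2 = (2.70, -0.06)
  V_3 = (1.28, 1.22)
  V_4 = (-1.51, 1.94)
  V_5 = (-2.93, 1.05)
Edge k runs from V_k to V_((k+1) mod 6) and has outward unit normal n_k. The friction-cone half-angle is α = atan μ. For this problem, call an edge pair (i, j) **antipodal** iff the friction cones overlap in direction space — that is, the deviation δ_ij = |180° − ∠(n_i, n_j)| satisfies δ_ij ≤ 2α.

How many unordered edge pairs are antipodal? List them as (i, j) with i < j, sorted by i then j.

α = atan 0.55 = 28.81°;  2α = 57.62°
n_0 = (-0.1022, -0.9948)
n_1 = (+0.9399, -0.3413)
n_2 = (+0.6695, +0.7428)
n_3 = (+0.2499, +0.9683)
n_4 = (-0.5311, +0.8473)
n_5 = (-0.7330, -0.6802)
  (0,1): δ = 104.09°  ·
  (0,2): δ = 36.16°  ✓
  (0,3): δ = 8.60°  ✓
  (0,4): δ = 37.95°  ✓
  (0,5): δ = 138.73°  ·
  (1,2): δ = 112.07°  ·
  (1,3): δ = 84.51°  ·
  (1,4): δ = 37.96°  ✓
  (1,5): δ = 62.82°  ·
  (2,3): δ = 152.44°  ·
  (2,4): δ = 105.89°  ·
  (2,5): δ = 5.11°  ✓
  (3,4): δ = 133.45°  ·
  (3,5): δ = 32.67°  ✓
  (4,5): δ = 79.22°  ·
antipodal pairs: 6

count = 6; pairs: (0,2), (0,3), (0,4), (1,4), (2,5), (3,5)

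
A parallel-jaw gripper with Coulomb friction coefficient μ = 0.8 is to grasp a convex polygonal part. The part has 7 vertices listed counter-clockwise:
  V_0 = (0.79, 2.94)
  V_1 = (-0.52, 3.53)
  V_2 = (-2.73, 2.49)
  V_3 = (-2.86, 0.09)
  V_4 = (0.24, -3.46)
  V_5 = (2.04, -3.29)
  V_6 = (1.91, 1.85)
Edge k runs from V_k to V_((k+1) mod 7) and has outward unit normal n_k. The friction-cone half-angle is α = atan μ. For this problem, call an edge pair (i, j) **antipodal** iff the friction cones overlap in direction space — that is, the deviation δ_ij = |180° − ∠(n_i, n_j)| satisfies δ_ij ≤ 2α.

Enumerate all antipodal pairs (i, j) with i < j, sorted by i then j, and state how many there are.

α = atan 0.8 = 38.66°;  2α = 77.32°
n_0 = (+0.4107, +0.9118)
n_1 = (-0.4258, +0.9048)
n_2 = (-0.9985, +0.0541)
n_3 = (-0.7532, -0.6578)
n_4 = (+0.0940, -0.9956)
n_5 = (+0.9997, +0.0253)
n_6 = (+0.6974, +0.7166)
  (0,1): δ = 130.55°  ·
  (0,2): δ = 68.85°  ✓
  (0,3): δ = 24.63°  ✓
  (0,4): δ = 29.64°  ✓
  (0,5): δ = 115.69°  ·
  (0,6): δ = 160.02°  ·
  (1,2): δ = 118.30°  ·
  (1,3): δ = 74.07°  ✓
  (1,4): δ = 19.81°  ✓
  (1,5): δ = 66.25°  ✓
  (1,6): δ = 110.58°  ·
  (2,3): δ = 135.77°  ·
  (2,4): δ = 81.50°  ·
  (2,5): δ = 4.55°  ✓
  (2,6): δ = 48.88°  ✓
  (3,4): δ = 125.73°  ·
  (3,5): δ = 39.68°  ✓
  (3,6): δ = 4.65°  ✓
  (4,5): δ = 93.95°  ·
  (4,6): δ = 49.62°  ✓
  (5,6): δ = 135.67°  ·
antipodal pairs: 11

count = 11; pairs: (0,2), (0,3), (0,4), (1,3), (1,4), (1,5), (2,5), (2,6), (3,5), (3,6), (4,6)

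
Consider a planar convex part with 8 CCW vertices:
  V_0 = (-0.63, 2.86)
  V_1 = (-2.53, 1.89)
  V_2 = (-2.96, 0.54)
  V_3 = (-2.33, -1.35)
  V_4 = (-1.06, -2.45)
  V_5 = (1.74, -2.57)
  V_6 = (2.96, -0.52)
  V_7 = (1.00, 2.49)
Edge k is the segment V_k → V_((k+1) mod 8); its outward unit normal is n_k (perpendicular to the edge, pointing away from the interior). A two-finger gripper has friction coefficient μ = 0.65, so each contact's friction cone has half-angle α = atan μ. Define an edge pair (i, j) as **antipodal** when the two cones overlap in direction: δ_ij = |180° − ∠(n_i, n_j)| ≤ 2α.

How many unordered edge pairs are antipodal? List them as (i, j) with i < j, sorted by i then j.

count = 11; pairs: (0,4), (0,5), (1,5), (1,6), (2,5), (2,6), (2,7), (3,6), (3,7), (4,6), (4,7)

α = atan 0.65 = 33.02°;  2α = 66.05°
n_0 = (-0.4547, +0.8906)
n_1 = (-0.9528, +0.3035)
n_2 = (-0.9487, -0.3162)
n_3 = (-0.6547, -0.7559)
n_4 = (-0.0428, -0.9991)
n_5 = (+0.8593, -0.5114)
n_6 = (+0.8380, +0.5457)
n_7 = (+0.2214, +0.9752)
  (0,1): δ = 134.71°  ·
  (0,2): δ = 98.61°  ·
  (0,3): δ = 67.94°  ·
  (0,4): δ = 29.50°  ✓
  (0,5): δ = 32.20°  ✓
  (0,6): δ = 96.03°  ·
  (0,7): δ = 140.17°  ·
  (1,2): δ = 143.90°  ·
  (1,3): δ = 113.23°  ·
  (1,4): δ = 74.79°  ·
  (1,5): δ = 13.09°  ✓
  (1,6): δ = 50.74°  ✓
  (1,7): δ = 94.88°  ·
  (2,3): δ = 149.33°  ·
  (2,4): δ = 110.89°  ·
  (2,5): δ = 49.19°  ✓
  (2,6): δ = 14.64°  ✓
  (2,7): δ = 58.78°  ✓
  (3,4): δ = 141.56°  ·
  (3,5): δ = 79.86°  ·
  (3,6): δ = 16.03°  ✓
  (3,7): δ = 28.11°  ✓
  (4,5): δ = 118.30°  ·
  (4,6): δ = 54.48°  ✓
  (4,7): δ = 10.34°  ✓
  (5,6): δ = 116.17°  ·
  (5,7): δ = 72.03°  ·
  (6,7): δ = 135.86°  ·
antipodal pairs: 11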